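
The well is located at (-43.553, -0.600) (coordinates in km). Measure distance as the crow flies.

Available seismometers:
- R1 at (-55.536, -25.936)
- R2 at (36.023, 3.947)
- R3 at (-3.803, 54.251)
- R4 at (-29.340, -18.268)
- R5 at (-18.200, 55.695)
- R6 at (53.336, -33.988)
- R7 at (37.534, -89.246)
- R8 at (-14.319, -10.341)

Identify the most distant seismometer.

R7

Distances from (-43.553, -0.600):
R1: √((-11.983)² + (-25.336)²) = √(143.59229 + 641.91290) = 28.027 km
R2: √((79.576)² + (4.547)²) = √(6332.33978 + 20.67521) = 79.706 km
R3: √((39.750)² + (54.851)²) = √(1580.06250 + 3008.63220) = 67.740 km
R4: √((14.213)² + (-17.668)²) = √(202.00937 + 312.15822) = 22.675 km
R5: √((25.353)² + (56.295)²) = √(642.77461 + 3169.12703) = 61.741 km
R6: √((96.889)² + (-33.388)²) = √(9387.47832 + 1114.75854) = 102.480 km
R7: √((81.087)² + (-88.646)²) = √(6575.10157 + 7858.11332) = 120.138 km
R8: √((29.234)² + (-9.741)²) = √(854.62676 + 94.88708) = 30.814 km
Maximum: R7 at 120.138 km.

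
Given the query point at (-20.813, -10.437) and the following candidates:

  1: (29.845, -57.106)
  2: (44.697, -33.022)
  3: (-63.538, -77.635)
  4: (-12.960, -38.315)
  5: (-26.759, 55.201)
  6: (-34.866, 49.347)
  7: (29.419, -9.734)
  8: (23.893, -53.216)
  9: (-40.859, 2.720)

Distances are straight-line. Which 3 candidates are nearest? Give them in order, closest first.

Distances from (-20.813, -10.437):
1: √((50.658)² + (-46.669)²) = √(2566.23296 + 2177.99556) = 68.878
2: √((65.510)² + (-22.585)²) = √(4291.56010 + 510.08223) = 69.294
3: √((-42.725)² + (-67.198)²) = √(1825.42562 + 4515.57120) = 79.630
4: √((7.853)² + (-27.878)²) = √(61.66961 + 777.18288) = 28.963
5: √((-5.946)² + (65.638)²) = √(35.35492 + 4308.34704) = 65.907
6: √((-14.053)² + (59.784)²) = √(197.48681 + 3574.12666) = 61.413
7: √((50.232)² + (0.703)²) = √(2523.25382 + 0.49421) = 50.237
8: √((44.706)² + (-42.779)²) = √(1998.62644 + 1830.04284) = 61.876
9: √((-20.046)² + (13.157)²) = √(401.84212 + 173.10665) = 23.978
Sorted: 9 (23.978) < 4 (28.963) < 7 (50.237) < 6 (61.413) < 8 (61.876) < …

9, 4, 7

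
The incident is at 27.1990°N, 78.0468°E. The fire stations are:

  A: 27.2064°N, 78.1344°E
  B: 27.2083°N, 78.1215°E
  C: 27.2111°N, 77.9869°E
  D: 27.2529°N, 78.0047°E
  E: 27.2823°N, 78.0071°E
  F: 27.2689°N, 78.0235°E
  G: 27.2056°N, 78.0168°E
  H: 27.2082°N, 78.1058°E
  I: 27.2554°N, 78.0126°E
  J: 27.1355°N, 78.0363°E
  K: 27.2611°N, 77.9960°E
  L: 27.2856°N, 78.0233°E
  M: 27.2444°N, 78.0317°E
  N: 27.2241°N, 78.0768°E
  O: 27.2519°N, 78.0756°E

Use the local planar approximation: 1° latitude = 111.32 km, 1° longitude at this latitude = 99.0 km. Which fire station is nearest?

Distances from 27.1990°N, 78.0468°E:
A: 8.7114 km
B: 7.4674 km
C: 6.0812 km
D: 7.3057 km
E: 10.0715 km
F: 8.1160 km
G: 3.0595 km
H: 5.9301 km
I: 7.1332 km
J: 7.1448 km
K: 8.5488 km
L: 9.9171 km
M: 5.2704 km
N: 4.0778 km
O: 6.5428 km
Minimum: G at 3.0595 km.

G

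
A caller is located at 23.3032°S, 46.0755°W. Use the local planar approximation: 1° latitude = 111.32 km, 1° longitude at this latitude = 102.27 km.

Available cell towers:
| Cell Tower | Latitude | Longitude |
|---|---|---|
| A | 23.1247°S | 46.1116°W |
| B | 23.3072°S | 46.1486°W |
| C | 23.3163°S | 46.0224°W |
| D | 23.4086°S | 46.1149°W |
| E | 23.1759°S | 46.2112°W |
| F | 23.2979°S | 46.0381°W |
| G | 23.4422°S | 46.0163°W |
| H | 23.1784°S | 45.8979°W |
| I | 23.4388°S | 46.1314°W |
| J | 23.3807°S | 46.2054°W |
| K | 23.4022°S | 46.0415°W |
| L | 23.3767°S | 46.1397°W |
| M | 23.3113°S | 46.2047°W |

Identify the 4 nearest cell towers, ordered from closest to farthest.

F, C, B, L

Distances from 23.3032°S, 46.0755°W:
A: 20.2107 km
B: 7.4892 km
C: 5.6229 km
D: 12.4058 km
E: 19.8348 km
F: 3.8701 km
G: 16.6158 km
H: 22.8672 km
I: 16.1413 km
J: 15.8404 km
K: 11.5562 km
L: 10.4907 km
M: 13.2440 km
Sorted: F (3.8701 km) < C (5.6229 km) < B (7.4892 km) < L (10.4907 km) < K (11.5562 km) < D (12.4058 km) < …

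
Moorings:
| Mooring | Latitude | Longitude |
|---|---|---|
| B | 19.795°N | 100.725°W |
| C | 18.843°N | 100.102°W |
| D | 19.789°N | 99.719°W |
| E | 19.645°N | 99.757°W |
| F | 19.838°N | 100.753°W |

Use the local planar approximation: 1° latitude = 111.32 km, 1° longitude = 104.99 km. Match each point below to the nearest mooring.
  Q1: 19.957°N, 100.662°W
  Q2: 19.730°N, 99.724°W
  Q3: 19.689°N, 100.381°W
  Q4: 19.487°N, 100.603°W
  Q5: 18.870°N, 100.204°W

Q1 at 19.957°N, 100.662°W:
  B: 19.209 km
  C: 137.242 km
  D: 100.756 km
  E: 101.165 km
  F: 16.333 km
  → nearest: F (16.333 km)
Q2 at 19.730°N, 99.724°W:
  B: 105.344 km
  C: 106.418 km
  D: 6.589 km
  E: 10.077 km
  F: 108.702 km
  → nearest: D (6.589 km)
Q3 at 19.689°N, 100.381°W:
  B: 37.995 km
  C: 98.627 km
  D: 70.389 km
  E: 65.697 km
  F: 42.432 km
  → nearest: B (37.995 km)
Q4 at 19.487°N, 100.603°W:
  B: 36.601 km
  C: 88.917 km
  D: 98.712 km
  E: 90.546 km
  F: 42.128 km
  → nearest: B (36.601 km)
Q5 at 18.870°N, 100.204°W:
  B: 116.598 km
  C: 11.123 km
  D: 114.275 km
  E: 98.212 km
  F: 122.205 km
  → nearest: C (11.123 km)

Q1→F; Q2→D; Q3→B; Q4→B; Q5→C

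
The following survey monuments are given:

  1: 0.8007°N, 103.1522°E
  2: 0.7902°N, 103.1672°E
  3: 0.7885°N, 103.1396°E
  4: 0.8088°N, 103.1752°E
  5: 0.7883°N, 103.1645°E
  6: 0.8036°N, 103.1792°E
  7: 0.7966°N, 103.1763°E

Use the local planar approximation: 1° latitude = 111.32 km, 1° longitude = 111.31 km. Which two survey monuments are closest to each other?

2 and 5

Pairwise distances:
1–2: 2.0381 km
1–3: 1.9523 km
1–4: 2.7143 km
1–5: 1.9442 km
1–6: 3.0227 km
1–7: 2.7211 km
2–3: 3.0780 km
2–4: 2.2539 km
2–5: 0.3675 km
2–6: 2.0023 km
2–7: 1.2384 km
3–4: 4.5617 km
3–5: 2.7717 km
3–6: 4.7175 km
3–7: 4.1834 km
4–5: 2.5742 km
4–6: 0.7303 km
4–7: 1.3636 km
5–6: 2.3618 km
5–7: 1.6059 km
6–7: 0.8435 km
Closest pair: 2–5 at 0.3675 km.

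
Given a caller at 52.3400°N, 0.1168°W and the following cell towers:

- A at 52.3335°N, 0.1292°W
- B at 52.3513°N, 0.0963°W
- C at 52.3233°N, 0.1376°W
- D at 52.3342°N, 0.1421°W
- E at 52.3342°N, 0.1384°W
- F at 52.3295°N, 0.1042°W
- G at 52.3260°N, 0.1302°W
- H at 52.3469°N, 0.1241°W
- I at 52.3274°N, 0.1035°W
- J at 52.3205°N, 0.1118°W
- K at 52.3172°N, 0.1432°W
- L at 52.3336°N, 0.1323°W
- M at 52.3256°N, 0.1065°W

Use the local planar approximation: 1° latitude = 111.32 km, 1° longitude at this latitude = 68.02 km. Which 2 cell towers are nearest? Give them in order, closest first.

H, A

Distances from 52.3400°N, 0.1168°W:
A: 1.1113 km
B: 1.8780 km
C: 2.3362 km
D: 1.8380 km
E: 1.6048 km
F: 1.4494 km
G: 1.8054 km
H: 0.9146 km
I: 1.6691 km
J: 2.1972 km
K: 3.1091 km
L: 1.2725 km
M: 1.7494 km
Sorted: H (0.9146 km) < A (1.1113 km) < L (1.2725 km) < F (1.4494 km) < …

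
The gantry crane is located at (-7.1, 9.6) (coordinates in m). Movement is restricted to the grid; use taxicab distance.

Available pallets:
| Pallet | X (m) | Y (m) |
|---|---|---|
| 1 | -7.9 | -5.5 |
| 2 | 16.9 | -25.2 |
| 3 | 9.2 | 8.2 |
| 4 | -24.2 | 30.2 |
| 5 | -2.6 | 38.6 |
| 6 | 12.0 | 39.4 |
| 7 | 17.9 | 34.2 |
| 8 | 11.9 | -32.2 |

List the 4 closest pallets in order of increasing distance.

1, 3, 5, 4

Distances from (-7.1, 9.6):
1: 15.9 m
2: 58.8 m
3: 17.7 m
4: 37.7 m
5: 33.5 m
6: 48.9 m
7: 49.6 m
8: 60.8 m
Sorted: 1 (15.9 m) < 3 (17.7 m) < 5 (33.5 m) < 4 (37.7 m) < 6 (48.9 m) < 7 (49.6 m) < …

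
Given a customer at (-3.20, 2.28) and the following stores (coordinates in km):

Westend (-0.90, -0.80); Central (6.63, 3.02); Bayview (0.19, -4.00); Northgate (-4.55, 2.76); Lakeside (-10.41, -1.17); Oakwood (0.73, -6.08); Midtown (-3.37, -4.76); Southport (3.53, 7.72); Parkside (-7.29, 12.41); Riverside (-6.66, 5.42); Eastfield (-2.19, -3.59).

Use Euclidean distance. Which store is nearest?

Northgate

Distances from (-3.20, 2.28):
Westend: 3.84 km
Central: 9.86 km
Bayview: 7.14 km
Northgate: 1.43 km
Lakeside: 7.99 km
Oakwood: 9.24 km
Midtown: 7.04 km
Southport: 8.65 km
Parkside: 10.92 km
Riverside: 4.67 km
Eastfield: 5.96 km
Minimum: Northgate at 1.43 km.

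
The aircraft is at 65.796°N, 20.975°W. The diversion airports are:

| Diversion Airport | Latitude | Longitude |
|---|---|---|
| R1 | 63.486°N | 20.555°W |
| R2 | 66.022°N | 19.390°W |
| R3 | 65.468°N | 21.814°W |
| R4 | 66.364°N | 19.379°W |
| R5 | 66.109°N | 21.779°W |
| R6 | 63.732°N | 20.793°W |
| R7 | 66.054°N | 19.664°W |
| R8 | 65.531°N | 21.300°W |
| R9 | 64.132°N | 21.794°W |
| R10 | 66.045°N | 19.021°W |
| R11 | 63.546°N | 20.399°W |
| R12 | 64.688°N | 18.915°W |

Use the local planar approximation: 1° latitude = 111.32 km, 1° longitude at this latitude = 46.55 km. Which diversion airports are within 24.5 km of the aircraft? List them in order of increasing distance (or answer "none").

none

Distances from 65.796°N, 20.975°W:
R1: 257.891 km
R2: 77.953 km
R3: 53.465 km
R4: 97.558 km
R5: 51.135 km
R6: 229.921 km
R7: 67.448 km
R8: 33.153 km
R9: 189.119 km
R10: 95.088 km
R11: 251.901 km
R12: 156.233 km
Threshold 24.5 km: none within range.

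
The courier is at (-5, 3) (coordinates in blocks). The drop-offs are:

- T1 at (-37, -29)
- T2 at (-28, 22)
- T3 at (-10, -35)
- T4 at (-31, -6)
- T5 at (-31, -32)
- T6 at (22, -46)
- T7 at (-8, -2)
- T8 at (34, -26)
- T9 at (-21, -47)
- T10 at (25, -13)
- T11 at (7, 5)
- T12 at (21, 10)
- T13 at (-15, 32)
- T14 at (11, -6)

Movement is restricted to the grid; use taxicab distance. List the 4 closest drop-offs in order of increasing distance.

T7, T11, T14, T12

Distances from (-5, 3):
T1: 64 blocks
T2: 42 blocks
T3: 43 blocks
T4: 35 blocks
T5: 61 blocks
T6: 76 blocks
T7: 8 blocks
T8: 68 blocks
T9: 66 blocks
T10: 46 blocks
T11: 14 blocks
T12: 33 blocks
T13: 39 blocks
T14: 25 blocks
Sorted: T7 (8 blocks) < T11 (14 blocks) < T14 (25 blocks) < T12 (33 blocks) < T4 (35 blocks) < T13 (39 blocks) < …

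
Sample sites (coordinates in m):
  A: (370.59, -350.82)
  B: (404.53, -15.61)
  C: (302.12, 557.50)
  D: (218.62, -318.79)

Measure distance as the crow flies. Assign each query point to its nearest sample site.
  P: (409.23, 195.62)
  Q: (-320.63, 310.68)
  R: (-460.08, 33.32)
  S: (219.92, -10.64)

P→B; Q→C; R→D; S→B

P at (409.23, 195.62):
  A: √((-38.64)² + (-546.44)²) = √(1493.0496 + 298596.6736) = 547.80 m
  B: √((-4.70)² + (-211.23)²) = √(22.0900 + 44618.1129) = 211.28 m
  C: √((-107.11)² + (361.88)²) = √(11472.5521 + 130957.1344) = 377.40 m
  D: √((-190.61)² + (-514.41)²) = √(36332.1721 + 264617.6481) = 548.59 m
  → nearest: B (211.28 m)
Q at (-320.63, 310.68):
  A: √((691.22)² + (-661.50)²) = √(477785.0884 + 437582.2500) = 956.75 m
  B: √((725.16)² + (-326.29)²) = √(525857.0256 + 106465.1641) = 795.19 m
  C: √((622.75)² + (246.82)²) = √(387817.5625 + 60920.1124) = 669.88 m
  D: √((539.25)² + (-629.47)²) = √(290790.5625 + 396232.4809) = 828.87 m
  → nearest: C (669.88 m)
R at (-460.08, 33.32):
  A: √((830.67)² + (-384.14)²) = √(690012.6489 + 147563.5396) = 915.19 m
  B: √((864.61)² + (-48.93)²) = √(747550.4521 + 2394.1449) = 865.99 m
  C: √((762.20)² + (524.18)²) = √(580948.8400 + 274764.6724) = 925.05 m
  D: √((678.70)² + (-352.11)²) = √(460633.6900 + 123981.4521) = 764.60 m
  → nearest: D (764.60 m)
S at (219.92, -10.64):
  A: √((150.67)² + (-340.18)²) = √(22701.4489 + 115722.4324) = 372.05 m
  B: √((184.61)² + (-4.97)²) = √(34080.8521 + 24.7009) = 184.68 m
  C: √((82.20)² + (568.14)²) = √(6756.8400 + 322783.0596) = 574.06 m
  D: √((-1.30)² + (-308.15)²) = √(1.6900 + 94956.4225) = 308.15 m
  → nearest: B (184.68 m)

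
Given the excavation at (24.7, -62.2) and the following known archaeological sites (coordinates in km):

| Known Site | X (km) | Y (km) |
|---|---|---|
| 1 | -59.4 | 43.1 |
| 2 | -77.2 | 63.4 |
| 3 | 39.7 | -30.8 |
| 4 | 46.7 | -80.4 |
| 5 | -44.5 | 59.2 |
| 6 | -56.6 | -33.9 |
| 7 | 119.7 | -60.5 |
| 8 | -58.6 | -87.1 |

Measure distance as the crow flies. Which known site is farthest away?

2

Distances from (24.7, -62.2):
1: √((-84.1)² + (105.3)²) = √(7072.810 + 11088.090) = 134.8 km
2: √((-101.9)² + (125.6)²) = √(10383.610 + 15775.360) = 161.7 km
3: √((15.0)² + (31.4)²) = √(225.000 + 985.960) = 34.8 km
4: √((22.0)² + (-18.2)²) = √(484.000 + 331.240) = 28.6 km
5: √((-69.2)² + (121.4)²) = √(4788.640 + 14737.960) = 139.7 km
6: √((-81.3)² + (28.3)²) = √(6609.690 + 800.890) = 86.1 km
7: √((95.0)² + (1.7)²) = √(9025.000 + 2.890) = 95.0 km
8: √((-83.3)² + (-24.9)²) = √(6938.890 + 620.010) = 86.9 km
Maximum: 2 at 161.7 km.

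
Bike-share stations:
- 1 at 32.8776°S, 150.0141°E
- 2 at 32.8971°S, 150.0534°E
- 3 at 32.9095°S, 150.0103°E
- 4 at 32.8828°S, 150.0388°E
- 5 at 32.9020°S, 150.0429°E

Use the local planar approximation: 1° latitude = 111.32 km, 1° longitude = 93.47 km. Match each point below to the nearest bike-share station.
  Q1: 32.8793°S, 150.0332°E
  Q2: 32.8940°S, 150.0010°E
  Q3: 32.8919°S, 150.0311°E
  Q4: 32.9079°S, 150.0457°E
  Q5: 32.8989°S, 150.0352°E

Q1→4; Q2→3; Q3→4; Q4→5; Q5→5

Q1 at 32.8793°S, 150.0332°E:
  1: √((0.0017·111.32)² + (-0.0191·93.47)²) = √(0.035813 + 3.187214) = 1.7953 km
  2: √((-0.0178·111.32)² + (0.0202·93.47)²) = √(3.926326 + 3.564899) = 2.7370 km
  3: √((-0.0302·111.32)² + (-0.0229·93.47)²) = √(11.302130 + 4.581582) = 3.9854 km
  4: √((-0.0035·111.32)² + (0.0056·93.47)²) = √(0.151804 + 0.273981) = 0.6525 km
  5: √((-0.0227·111.32)² + (0.0097·93.47)²) = √(6.385547 + 0.822031) = 2.6847 km
  → nearest: 4 (0.6525 km)
Q2 at 32.8940°S, 150.0010°E:
  1: √((0.0164·111.32)² + (0.0131·93.47)²) = √(3.332991 + 1.499295) = 2.1982 km
  2: √((-0.0031·111.32)² + (0.0524·93.47)²) = √(0.119088 + 23.988719) = 4.9100 km
  3: √((-0.0155·111.32)² + (0.0093·93.47)²) = √(2.977212 + 0.755632) = 1.9321 km
  4: √((0.0112·111.32)² + (0.0378·93.47)²) = √(1.554470 + 12.483262) = 3.7467 km
  5: √((-0.0080·111.32)² + (0.0419·93.47)²) = √(0.793097 + 15.338134) = 4.0164 km
  → nearest: 3 (1.9321 km)
Q3 at 32.8919°S, 150.0311°E:
  1: √((0.0143·111.32)² + (-0.0170·93.47)²) = √(2.534069 + 2.524889) = 2.2492 km
  2: √((-0.0052·111.32)² + (0.0223·93.47)²) = √(0.335084 + 4.344644) = 2.1633 km
  3: √((-0.0176·111.32)² + (-0.0208·93.47)²) = √(3.838590 + 3.779820) = 2.7601 km
  4: √((0.0091·111.32)² + (0.0077·93.47)²) = √(1.026193 + 0.517995) = 1.2427 km
  5: √((-0.0101·111.32)² + (0.0118·93.47)²) = √(1.264122 + 1.216490) = 1.5750 km
  → nearest: 4 (1.2427 km)
Q4 at 32.9079°S, 150.0457°E:
  1: √((0.0303·111.32)² + (-0.0316·93.47)²) = √(11.377102 + 8.724060) = 4.4834 km
  2: √((0.0108·111.32)² + (0.0077·93.47)²) = √(1.445419 + 0.517995) = 1.4012 km
  3: √((-0.0016·111.32)² + (-0.0354·93.47)²) = √(0.031724 + 10.948409) = 3.3136 km
  4: √((0.0251·111.32)² + (-0.0069·93.47)²) = √(7.807174 + 0.415951) = 2.8676 km
  5: √((0.0059·111.32)² + (-0.0028·93.47)²) = √(0.431370 + 0.068495) = 0.7070 km
  → nearest: 5 (0.7070 km)
Q5 at 32.8989°S, 150.0352°E:
  1: √((0.0213·111.32)² + (-0.0211·93.47)²) = √(5.622191 + 3.889640) = 3.0841 km
  2: √((0.0018·111.32)² + (0.0182·93.47)²) = √(0.040151 + 2.893925) = 1.7129 km
  3: √((-0.0106·111.32)² + (-0.0249·93.47)²) = √(1.392381 + 5.416805) = 2.6094 km
  4: √((0.0161·111.32)² + (0.0036·93.47)²) = √(3.212167 + 0.113227) = 1.8236 km
  5: √((-0.0031·111.32)² + (0.0077·93.47)²) = √(0.119088 + 0.517995) = 0.7982 km
  → nearest: 5 (0.7982 km)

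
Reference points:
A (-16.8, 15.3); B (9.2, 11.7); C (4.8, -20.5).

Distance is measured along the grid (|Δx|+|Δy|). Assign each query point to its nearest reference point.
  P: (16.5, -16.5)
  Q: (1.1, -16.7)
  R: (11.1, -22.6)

P at (16.5, -16.5):
  A: 65.1
  B: 35.5
  C: 15.7
  → nearest: C (15.7)
Q at (1.1, -16.7):
  A: 49.9
  B: 36.5
  C: 7.5
  → nearest: C (7.5)
R at (11.1, -22.6):
  A: 65.8
  B: 36.2
  C: 8.4
  → nearest: C (8.4)

P→C; Q→C; R→C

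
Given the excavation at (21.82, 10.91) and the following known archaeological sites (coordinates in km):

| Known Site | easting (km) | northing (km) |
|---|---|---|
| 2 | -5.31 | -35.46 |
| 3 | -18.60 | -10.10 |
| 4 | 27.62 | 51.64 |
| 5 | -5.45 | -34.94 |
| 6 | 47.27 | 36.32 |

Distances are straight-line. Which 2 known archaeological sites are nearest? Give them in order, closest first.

6, 4

Distances from (21.82, 10.91):
2: 53.72 km
3: 45.55 km
4: 41.14 km
5: 53.35 km
6: 35.96 km
Sorted: 6 (35.96 km) < 4 (41.14 km) < 3 (45.55 km) < 5 (53.35 km) < …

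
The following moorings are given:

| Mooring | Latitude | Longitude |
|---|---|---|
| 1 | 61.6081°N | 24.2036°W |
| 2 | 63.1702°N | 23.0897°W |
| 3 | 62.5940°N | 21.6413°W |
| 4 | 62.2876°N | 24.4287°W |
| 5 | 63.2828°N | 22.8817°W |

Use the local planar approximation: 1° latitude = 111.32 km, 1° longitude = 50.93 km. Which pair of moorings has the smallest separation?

Pairwise distances:
2–5: 16.4115 km
1–4: 76.5058 km
2–3: 97.7540 km
3–5: 99.3494 km
2–4: 119.5987 km
4–5: 135.9453 km
3–4: 146.0023 km
1–3: 170.5135 km
1–2: 182.9130 km
1–5: 198.2116 km
Closest pair: 2–5 at 16.4115 km.

2 and 5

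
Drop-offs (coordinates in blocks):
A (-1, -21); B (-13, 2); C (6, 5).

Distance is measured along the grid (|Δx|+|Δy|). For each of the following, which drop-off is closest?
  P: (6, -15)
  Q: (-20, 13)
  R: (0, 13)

P→A; Q→B; R→C

P at (6, -15):
  A: 13 blocks
  B: 36 blocks
  C: 20 blocks
  → nearest: A (13 blocks)
Q at (-20, 13):
  A: 53 blocks
  B: 18 blocks
  C: 34 blocks
  → nearest: B (18 blocks)
R at (0, 13):
  A: 35 blocks
  B: 24 blocks
  C: 14 blocks
  → nearest: C (14 blocks)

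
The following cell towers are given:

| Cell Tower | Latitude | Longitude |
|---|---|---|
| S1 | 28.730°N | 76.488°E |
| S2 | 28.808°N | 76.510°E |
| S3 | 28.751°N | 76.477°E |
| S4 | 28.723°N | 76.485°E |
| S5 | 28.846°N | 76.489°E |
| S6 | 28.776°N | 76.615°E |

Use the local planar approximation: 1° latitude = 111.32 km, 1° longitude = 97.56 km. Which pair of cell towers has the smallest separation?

S1 and S4

Pairwise distances:
S1–S2: 8.944 km
S1–S3: 2.572 km
S1–S4: 0.832 km
S1–S5: 12.913 km
S1–S6: 13.407 km
S2–S3: 7.115 km
S2–S4: 9.771 km
S2–S5: 4.700 km
S2–S6: 10.846 km
S3–S4: 3.213 km
S3–S5: 10.640 km
S3–S6: 13.748 km
S4–S5: 13.698 km
S4–S6: 13.988 km
S5–S6: 14.554 km
Closest pair: S1–S4 at 0.832 km.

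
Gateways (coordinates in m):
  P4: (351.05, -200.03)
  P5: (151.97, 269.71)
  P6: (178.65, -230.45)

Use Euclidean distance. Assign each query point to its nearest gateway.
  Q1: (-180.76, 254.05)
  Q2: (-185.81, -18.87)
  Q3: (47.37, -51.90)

Q1→P5; Q2→P6; Q3→P6

Q1 at (-180.76, 254.05):
  P4: 699.29 m
  P5: 333.10 m
  P6: 603.25 m
  → nearest: P5 (333.10 m)
Q2 at (-185.81, -18.87):
  P4: 566.60 m
  P5: 444.27 m
  P6: 421.42 m
  → nearest: P6 (421.42 m)
Q3 at (47.37, -51.90):
  P4: 337.88 m
  P5: 338.19 m
  P6: 221.62 m
  → nearest: P6 (221.62 m)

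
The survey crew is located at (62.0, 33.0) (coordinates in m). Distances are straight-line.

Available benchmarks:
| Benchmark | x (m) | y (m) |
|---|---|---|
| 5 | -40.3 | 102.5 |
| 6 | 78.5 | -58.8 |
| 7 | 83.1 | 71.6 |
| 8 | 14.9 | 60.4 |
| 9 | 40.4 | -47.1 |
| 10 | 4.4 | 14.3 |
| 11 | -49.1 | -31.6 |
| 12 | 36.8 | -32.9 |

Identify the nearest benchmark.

Distances from (62.0, 33.0):
5: 123.7 m
6: 93.3 m
7: 44.0 m
8: 54.5 m
9: 83.0 m
10: 60.6 m
11: 128.5 m
12: 70.6 m
Minimum: 7 at 44.0 m.

7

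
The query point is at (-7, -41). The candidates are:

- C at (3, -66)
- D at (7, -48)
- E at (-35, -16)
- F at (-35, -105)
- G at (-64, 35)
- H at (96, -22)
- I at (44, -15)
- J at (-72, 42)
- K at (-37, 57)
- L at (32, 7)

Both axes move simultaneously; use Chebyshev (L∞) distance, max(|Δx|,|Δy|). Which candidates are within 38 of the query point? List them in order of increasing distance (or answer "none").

D, C, E

Distances from (-7, -41):
C: max(|10|, |-25|) = 25
D: max(|14|, |-7|) = 14
E: max(|-28|, |25|) = 28
F: max(|-28|, |-64|) = 64
G: max(|-57|, |76|) = 76
H: max(|103|, |19|) = 103
I: max(|51|, |26|) = 51
J: max(|-65|, |83|) = 83
K: max(|-30|, |98|) = 98
L: max(|39|, |48|) = 48
Threshold 38: D (14), C (25), E (28) are within range.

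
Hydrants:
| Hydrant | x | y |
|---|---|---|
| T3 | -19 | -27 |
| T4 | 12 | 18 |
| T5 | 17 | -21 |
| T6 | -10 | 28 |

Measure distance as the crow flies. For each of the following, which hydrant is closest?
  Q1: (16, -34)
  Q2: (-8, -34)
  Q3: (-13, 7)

Q1→T5; Q2→T3; Q3→T6

Q1 at (16, -34):
  T3: 35.693
  T4: 52.154
  T5: 13.038
  T6: 67.231
  → nearest: T5 (13.038)
Q2 at (-8, -34):
  T3: 13.038
  T4: 55.714
  T5: 28.178
  T6: 62.032
  → nearest: T3 (13.038)
Q3 at (-13, 7):
  T3: 34.525
  T4: 27.313
  T5: 41.037
  T6: 21.213
  → nearest: T6 (21.213)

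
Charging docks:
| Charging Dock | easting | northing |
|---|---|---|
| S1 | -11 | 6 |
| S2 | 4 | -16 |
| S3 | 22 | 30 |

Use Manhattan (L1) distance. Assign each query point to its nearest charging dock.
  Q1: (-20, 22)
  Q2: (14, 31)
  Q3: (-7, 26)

Q1 at (-20, 22):
  S1: 25
  S2: 62
  S3: 50
  → nearest: S1 (25)
Q2 at (14, 31):
  S1: 50
  S2: 57
  S3: 9
  → nearest: S3 (9)
Q3 at (-7, 26):
  S1: 24
  S2: 53
  S3: 33
  → nearest: S1 (24)

Q1→S1; Q2→S3; Q3→S1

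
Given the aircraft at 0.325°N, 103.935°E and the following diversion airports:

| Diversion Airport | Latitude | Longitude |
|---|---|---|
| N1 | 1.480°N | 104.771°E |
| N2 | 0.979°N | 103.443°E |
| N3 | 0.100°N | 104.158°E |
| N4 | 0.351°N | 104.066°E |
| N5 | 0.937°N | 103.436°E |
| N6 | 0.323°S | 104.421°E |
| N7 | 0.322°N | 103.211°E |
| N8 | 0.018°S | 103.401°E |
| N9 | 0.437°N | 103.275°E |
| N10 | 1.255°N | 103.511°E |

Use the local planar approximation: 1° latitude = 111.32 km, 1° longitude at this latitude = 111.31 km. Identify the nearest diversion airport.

Distances from 0.325°N, 103.935°E:
N1: √((1.155·111.32)² + (0.836·111.31)²) = √(16531.42777 + 8659.26280) = 158.716 km
N2: √((0.654·111.32)² + (-0.492·111.31)²) = √(5300.31758 + 2999.15265) = 91.101 km
N3: √((-0.225·111.32)² + (0.223·111.31)²) = √(627.35221 + 616.13814) = 35.263 km
N4: √((0.026·111.32)² + (0.131·111.31)²) = √(8.37709 + 212.62335) = 14.866 km
N5: √((0.612·111.32)² + (-0.499·111.31)²) = √(4641.40258 + 3085.10150) = 87.901 km
N6: √((-0.648·111.32)² + (0.486·111.31)²) = √(5203.51016 + 2926.44862) = 90.166 km
N7: √((-0.003·111.32)² + (-0.724·111.31)²) = √(0.11153 + 6494.49666) = 80.589 km
N8: √((-0.343·111.32)² + (-0.534·111.31)²) = √(1457.92316 + 3533.05892) = 70.647 km
N9: √((0.112·111.32)² + (-0.660·111.31)²) = √(155.44703 + 5397.04745) = 74.515 km
N10: √((0.930·111.32)² + (-0.424·111.31)²) = √(10717.96396 + 2227.40956) = 113.778 km
Minimum: N4 at 14.866 km.

N4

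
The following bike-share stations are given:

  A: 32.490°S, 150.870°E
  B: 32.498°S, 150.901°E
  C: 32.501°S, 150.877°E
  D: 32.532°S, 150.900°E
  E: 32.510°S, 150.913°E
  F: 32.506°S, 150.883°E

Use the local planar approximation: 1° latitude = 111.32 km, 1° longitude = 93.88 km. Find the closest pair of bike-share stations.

C and F

Pairwise distances:
A–B: 3.043 km
A–C: 1.390 km
A–D: 5.458 km
A–E: 4.610 km
A–F: 2.159 km
B–C: 2.278 km
B–D: 3.786 km
B–E: 1.747 km
B–F: 1.910 km
C–D: 4.071 km
C–E: 3.525 km
C–F: 0.792 km
D–E: 2.736 km
D–F: 3.305 km
E–F: 2.851 km
Closest pair: C–F at 0.792 km.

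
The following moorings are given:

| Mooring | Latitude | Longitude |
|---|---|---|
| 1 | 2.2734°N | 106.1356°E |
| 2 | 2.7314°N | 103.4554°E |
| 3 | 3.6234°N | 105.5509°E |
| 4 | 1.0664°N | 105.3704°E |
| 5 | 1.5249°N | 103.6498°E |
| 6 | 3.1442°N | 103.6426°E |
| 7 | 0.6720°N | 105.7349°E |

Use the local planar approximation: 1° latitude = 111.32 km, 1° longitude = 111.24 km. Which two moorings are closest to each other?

2 and 6

Pairwise distances:
2–6: 50.4511 km
4–7: 59.7635 km
2–5: 136.0374 km
1–4: 159.0567 km
1–3: 163.7533 km
5–6: 180.2623 km
1–7: 183.7560 km
4–5: 198.0881 km
3–6: 218.8793 km
5–7: 250.6266 km
2–3: 253.3716 km
2–4: 282.3708 km
3–4: 285.3525 km
1–5: 288.8014 km
1–6: 293.7754 km
4–6: 300.7342 km
1–2: 302.4734 km
3–5: 315.1101 km
3–7: 329.1868 km
2–7: 341.8409 km
6–7: 360.4294 km
Closest pair: 2–6 at 50.4511 km.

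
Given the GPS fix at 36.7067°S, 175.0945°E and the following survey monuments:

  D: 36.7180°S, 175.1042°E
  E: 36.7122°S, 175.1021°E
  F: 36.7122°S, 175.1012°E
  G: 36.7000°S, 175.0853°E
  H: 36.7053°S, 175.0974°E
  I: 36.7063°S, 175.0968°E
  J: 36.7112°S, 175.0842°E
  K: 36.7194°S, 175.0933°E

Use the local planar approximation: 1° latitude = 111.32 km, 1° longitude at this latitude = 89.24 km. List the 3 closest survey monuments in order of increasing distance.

Distances from 36.7067°S, 175.0945°E:
D: √((-0.0113·111.32)² + (0.0097·89.24)²) = √(1.582353 + 0.749312) = 1.5270 km
E: √((-0.0055·111.32)² + (0.0076·89.24)²) = √(0.374862 + 0.459988) = 0.9137 km
F: √((-0.0055·111.32)² + (0.0067·89.24)²) = √(0.374862 + 0.357494) = 0.8558 km
G: √((0.0067·111.32)² + (-0.0092·89.24)²) = √(0.556283 + 0.674054) = 1.1092 km
H: √((0.0014·111.32)² + (0.0029·89.24)²) = √(0.024289 + 0.066975) = 0.3021 km
I: √((0.0004·111.32)² + (0.0023·89.24)²) = √(0.001983 + 0.042128) = 0.2100 km
J: √((-0.0045·111.32)² + (-0.0103·89.24)²) = √(0.250941 + 0.844877) = 1.0468 km
K: √((-0.0127·111.32)² + (-0.0012·89.24)²) = √(1.998729 + 0.011468) = 1.4178 km
Sorted: I (0.2100 km) < H (0.3021 km) < F (0.8558 km) < E (0.9137 km) < J (1.0468 km) < …

I, H, F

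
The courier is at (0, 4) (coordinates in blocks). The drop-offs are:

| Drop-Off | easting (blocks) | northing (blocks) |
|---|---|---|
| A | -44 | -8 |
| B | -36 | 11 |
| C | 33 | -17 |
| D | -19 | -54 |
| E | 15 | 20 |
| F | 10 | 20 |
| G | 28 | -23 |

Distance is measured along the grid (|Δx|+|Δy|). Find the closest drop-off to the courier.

Distances from (0, 4):
A: 56 blocks
B: 43 blocks
C: 54 blocks
D: 77 blocks
E: 31 blocks
F: 26 blocks
G: 55 blocks
Minimum: F at 26 blocks.

F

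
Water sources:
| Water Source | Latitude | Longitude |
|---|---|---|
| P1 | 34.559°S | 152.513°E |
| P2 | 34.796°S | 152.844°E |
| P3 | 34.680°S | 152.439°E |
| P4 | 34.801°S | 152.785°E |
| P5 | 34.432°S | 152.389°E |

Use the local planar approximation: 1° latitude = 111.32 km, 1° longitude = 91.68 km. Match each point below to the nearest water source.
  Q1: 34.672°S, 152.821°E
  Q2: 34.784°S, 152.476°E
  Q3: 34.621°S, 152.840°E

Q1→P2; Q2→P3; Q3→P2

Q1 at 34.672°S, 152.821°E:
  P1: 30.913 km
  P2: 13.964 km
  P3: 35.033 km
  P4: 14.735 km
  P5: 47.775 km
  → nearest: P2 (13.964 km)
Q2 at 34.784°S, 152.476°E:
  P1: 25.276 km
  P2: 33.765 km
  P3: 12.064 km
  P4: 28.392 km
  P5: 39.988 km
  → nearest: P3 (12.064 km)
Q3 at 34.621°S, 152.840°E:
  P1: 30.764 km
  P2: 19.484 km
  P3: 37.346 km
  P4: 20.662 km
  P5: 46.393 km
  → nearest: P2 (19.484 km)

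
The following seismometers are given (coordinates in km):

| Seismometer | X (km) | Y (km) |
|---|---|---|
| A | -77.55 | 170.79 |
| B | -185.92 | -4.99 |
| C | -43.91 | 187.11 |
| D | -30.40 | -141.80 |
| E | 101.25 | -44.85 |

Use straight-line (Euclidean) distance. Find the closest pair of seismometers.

A and C

Pairwise distances:
A–B: 206.50 km
A–C: 37.39 km
A–D: 316.13 km
A–E: 280.13 km
B–C: 238.89 km
B–D: 207.13 km
B–E: 289.92 km
C–D: 329.19 km
C–E: 273.64 km
D–E: 163.50 km
Closest pair: A–C at 37.39 km.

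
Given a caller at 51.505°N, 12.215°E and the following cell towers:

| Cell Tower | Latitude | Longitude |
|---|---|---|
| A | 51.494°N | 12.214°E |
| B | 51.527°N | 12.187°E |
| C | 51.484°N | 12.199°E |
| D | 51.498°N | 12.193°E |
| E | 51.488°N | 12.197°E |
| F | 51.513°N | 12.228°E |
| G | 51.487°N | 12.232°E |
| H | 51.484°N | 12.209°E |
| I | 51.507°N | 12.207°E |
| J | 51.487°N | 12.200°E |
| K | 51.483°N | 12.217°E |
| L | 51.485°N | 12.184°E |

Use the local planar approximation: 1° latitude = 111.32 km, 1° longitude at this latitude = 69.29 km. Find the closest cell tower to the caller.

I

Distances from 51.505°N, 12.215°E:
A: 1.226 km
B: 3.124 km
C: 2.587 km
D: 1.712 km
E: 2.266 km
F: 1.267 km
G: 2.324 km
H: 2.374 km
I: 0.597 km
J: 2.257 km
K: 2.453 km
L: 3.094 km
Minimum: I at 0.597 km.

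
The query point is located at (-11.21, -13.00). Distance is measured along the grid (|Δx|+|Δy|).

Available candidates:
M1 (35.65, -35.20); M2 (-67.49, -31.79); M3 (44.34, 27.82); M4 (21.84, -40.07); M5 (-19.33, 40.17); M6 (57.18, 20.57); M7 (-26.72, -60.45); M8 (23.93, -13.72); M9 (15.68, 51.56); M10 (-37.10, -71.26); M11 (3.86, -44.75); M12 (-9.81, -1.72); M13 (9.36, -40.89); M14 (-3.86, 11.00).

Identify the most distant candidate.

M6

Distances from (-11.21, -13.00):
M1: |46.86| + |-22.20| = 46.86 + 22.20 = 69.06
M2: |-56.28| + |-18.79| = 56.28 + 18.79 = 75.07
M3: |55.55| + |40.82| = 55.55 + 40.82 = 96.37
M4: |33.05| + |-27.07| = 33.05 + 27.07 = 60.12
M5: |-8.12| + |53.17| = 8.12 + 53.17 = 61.29
M6: |68.39| + |33.57| = 68.39 + 33.57 = 101.96
M7: |-15.51| + |-47.45| = 15.51 + 47.45 = 62.96
M8: |35.14| + |-0.72| = 35.14 + 0.72 = 35.86
M9: |26.89| + |64.56| = 26.89 + 64.56 = 91.45
M10: |-25.89| + |-58.26| = 25.89 + 58.26 = 84.15
M11: |15.07| + |-31.75| = 15.07 + 31.75 = 46.82
M12: |1.40| + |11.28| = 1.40 + 11.28 = 12.68
M13: |20.57| + |-27.89| = 20.57 + 27.89 = 48.46
M14: |7.35| + |24.00| = 7.35 + 24.00 = 31.35
Maximum: M6 at 101.96.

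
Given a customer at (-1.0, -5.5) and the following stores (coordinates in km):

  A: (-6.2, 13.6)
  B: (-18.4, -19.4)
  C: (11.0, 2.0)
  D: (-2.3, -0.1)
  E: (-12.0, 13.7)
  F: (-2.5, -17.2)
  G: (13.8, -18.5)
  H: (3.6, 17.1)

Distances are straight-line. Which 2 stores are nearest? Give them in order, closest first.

Distances from (-1.0, -5.5):
A: √((-5.2)² + (19.1)²) = √(27.040 + 364.810) = 19.8 km
B: √((-17.4)² + (-13.9)²) = √(302.760 + 193.210) = 22.3 km
C: √((12.0)² + (7.5)²) = √(144.000 + 56.250) = 14.2 km
D: √((-1.3)² + (5.4)²) = √(1.690 + 29.160) = 5.6 km
E: √((-11.0)² + (19.2)²) = √(121.000 + 368.640) = 22.1 km
F: √((-1.5)² + (-11.7)²) = √(2.250 + 136.890) = 11.8 km
G: √((14.8)² + (-13.0)²) = √(219.040 + 169.000) = 19.7 km
H: √((4.6)² + (22.6)²) = √(21.160 + 510.760) = 23.1 km
Sorted: D (5.6 km) < F (11.8 km) < C (14.2 km) < G (19.7 km) < …

D, F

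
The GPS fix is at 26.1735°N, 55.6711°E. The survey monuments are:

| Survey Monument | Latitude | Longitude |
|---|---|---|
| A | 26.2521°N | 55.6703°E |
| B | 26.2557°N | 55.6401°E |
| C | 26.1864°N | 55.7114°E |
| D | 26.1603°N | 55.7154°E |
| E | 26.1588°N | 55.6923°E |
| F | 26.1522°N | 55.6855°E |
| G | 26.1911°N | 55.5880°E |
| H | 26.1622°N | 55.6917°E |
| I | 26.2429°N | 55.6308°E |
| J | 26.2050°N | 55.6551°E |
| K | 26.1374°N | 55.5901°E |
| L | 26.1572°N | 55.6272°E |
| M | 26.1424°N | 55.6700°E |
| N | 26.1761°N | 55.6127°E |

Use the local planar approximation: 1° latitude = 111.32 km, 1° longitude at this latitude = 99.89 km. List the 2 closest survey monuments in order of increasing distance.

Distances from 26.1735°N, 55.6711°E:
A: 8.7501 km
B: 9.6603 km
C: 4.2740 km
D: 4.6627 km
E: 2.6763 km
F: 2.7733 km
G: 8.5289 km
H: 2.4118 km
I: 8.7115 km
J: 3.8536 km
K: 9.0341 km
L: 4.7458 km
M: 3.4638 km
N: 5.8408 km
Sorted: H (2.4118 km) < E (2.6763 km) < F (2.7733 km) < M (3.4638 km) < …

H, E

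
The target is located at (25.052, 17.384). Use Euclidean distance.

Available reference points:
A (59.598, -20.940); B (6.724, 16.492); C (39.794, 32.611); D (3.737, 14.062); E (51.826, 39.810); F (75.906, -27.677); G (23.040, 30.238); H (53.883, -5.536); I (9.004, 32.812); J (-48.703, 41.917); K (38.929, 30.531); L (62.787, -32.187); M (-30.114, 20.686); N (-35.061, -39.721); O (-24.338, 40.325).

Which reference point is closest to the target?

Distances from (25.052, 17.384):
A: 51.596
B: 18.350
C: 21.194
D: 21.572
E: 34.925
F: 67.946
G: 13.011
H: 36.831
I: 22.261
J: 77.728
K: 19.116
L: 62.299
M: 55.265
N: 82.913
O: 54.458
Minimum: G at 13.011.

G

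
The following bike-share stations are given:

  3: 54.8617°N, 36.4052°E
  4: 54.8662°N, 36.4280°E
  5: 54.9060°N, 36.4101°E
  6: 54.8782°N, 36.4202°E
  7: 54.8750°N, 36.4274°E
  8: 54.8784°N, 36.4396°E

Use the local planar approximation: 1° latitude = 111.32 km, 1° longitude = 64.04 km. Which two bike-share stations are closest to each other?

6 and 7

Pairwise distances:
3–4: 1.5437 km
3–5: 4.9414 km
3–6: 2.0728 km
3–7: 2.0526 km
3–8: 2.8826 km
4–5: 4.5764 km
4–6: 1.4262 km
4–7: 0.9804 km
4–8: 1.5480 km
5–6: 3.1616 km
5–7: 3.6244 km
5–8: 3.6068 km
6–7: 0.5827 km
6–8: 1.2426 km
7–8: 0.8681 km
Closest pair: 6–7 at 0.5827 km.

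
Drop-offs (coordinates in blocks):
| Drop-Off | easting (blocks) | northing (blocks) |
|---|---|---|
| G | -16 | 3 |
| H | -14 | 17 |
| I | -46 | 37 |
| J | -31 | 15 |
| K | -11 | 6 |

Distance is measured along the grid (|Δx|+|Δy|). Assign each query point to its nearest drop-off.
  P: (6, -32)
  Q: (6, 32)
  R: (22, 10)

P→K; Q→H; R→K

P at (6, -32):
  G: 57 blocks
  H: 69 blocks
  I: 121 blocks
  J: 84 blocks
  K: 55 blocks
  → nearest: K (55 blocks)
Q at (6, 32):
  G: 51 blocks
  H: 35 blocks
  I: 57 blocks
  J: 54 blocks
  K: 43 blocks
  → nearest: H (35 blocks)
R at (22, 10):
  G: 45 blocks
  H: 43 blocks
  I: 95 blocks
  J: 58 blocks
  K: 37 blocks
  → nearest: K (37 blocks)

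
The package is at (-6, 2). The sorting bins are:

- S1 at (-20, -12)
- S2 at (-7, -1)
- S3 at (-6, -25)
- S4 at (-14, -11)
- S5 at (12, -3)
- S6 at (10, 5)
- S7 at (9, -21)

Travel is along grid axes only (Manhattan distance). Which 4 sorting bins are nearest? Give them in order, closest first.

Distances from (-6, 2):
S1: 28
S2: 4
S3: 27
S4: 21
S5: 23
S6: 19
S7: 38
Sorted: S2 (4) < S6 (19) < S4 (21) < S5 (23) < S3 (27) < S1 (28) < …

S2, S6, S4, S5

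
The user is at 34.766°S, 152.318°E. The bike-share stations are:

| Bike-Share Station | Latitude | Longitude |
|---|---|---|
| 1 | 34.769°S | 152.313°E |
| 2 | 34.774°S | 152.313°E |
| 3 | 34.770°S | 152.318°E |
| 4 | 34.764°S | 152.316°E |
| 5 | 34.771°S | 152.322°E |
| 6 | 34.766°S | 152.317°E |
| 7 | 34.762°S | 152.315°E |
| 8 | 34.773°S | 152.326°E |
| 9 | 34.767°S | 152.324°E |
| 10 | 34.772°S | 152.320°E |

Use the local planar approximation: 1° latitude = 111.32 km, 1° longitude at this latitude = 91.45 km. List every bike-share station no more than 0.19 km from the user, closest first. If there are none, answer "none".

Distances from 34.766°S, 152.318°E:
1: 0.566 km
2: 1.001 km
3: 0.445 km
4: 0.288 km
5: 0.666 km
6: 0.091 km
7: 0.523 km
8: 1.069 km
9: 0.560 km
10: 0.693 km
Threshold 0.19 km: 6 (0.091 km) is within range.

6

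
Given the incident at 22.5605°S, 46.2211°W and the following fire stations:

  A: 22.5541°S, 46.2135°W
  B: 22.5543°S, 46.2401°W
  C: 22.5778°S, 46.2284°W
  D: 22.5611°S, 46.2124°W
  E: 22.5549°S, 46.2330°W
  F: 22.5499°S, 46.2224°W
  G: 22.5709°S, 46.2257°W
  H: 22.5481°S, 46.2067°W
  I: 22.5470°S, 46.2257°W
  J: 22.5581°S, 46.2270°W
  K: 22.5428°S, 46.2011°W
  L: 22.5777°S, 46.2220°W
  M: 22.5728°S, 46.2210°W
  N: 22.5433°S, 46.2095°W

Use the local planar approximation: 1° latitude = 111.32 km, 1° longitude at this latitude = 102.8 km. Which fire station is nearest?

J

Distances from 22.5605°S, 46.2211°W:
A: √((0.0064·111.32)² + (0.0076·102.8)²) = √(0.507582 + 0.610398) = 1.0573 km
B: √((0.0062·111.32)² + (-0.0190·102.8)²) = √(0.476354 + 3.814990) = 2.0716 km
C: √((-0.0173·111.32)² + (-0.0073·102.8)²) = √(3.708844 + 0.563160) = 2.0669 km
D: √((-0.0006·111.32)² + (0.0087·102.8)²) = √(0.004461 + 0.799880) = 0.8969 km
E: √((0.0056·111.32)² + (-0.0119·102.8)²) = √(0.388618 + 1.496512) = 1.3730 km
F: √((0.0106·111.32)² + (-0.0013·102.8)²) = √(1.392381 + 0.017860) = 1.1875 km
G: √((-0.0104·111.32)² + (-0.0046·102.8)²) = √(1.340334 + 0.223615) = 1.2506 km
H: √((0.0124·111.32)² + (0.0144·102.8)²) = √(1.905416 + 2.191347) = 2.0240 km
I: √((0.0135·111.32)² + (-0.0046·102.8)²) = √(2.258468 + 0.223615) = 1.5755 km
J: √((0.0024·111.32)² + (-0.0059·102.8)²) = √(0.071379 + 0.367867) = 0.6628 km
K: √((0.0177·111.32)² + (0.0200·102.8)²) = √(3.882334 + 4.227136) = 2.8477 km
L: √((-0.0172·111.32)² + (-0.0009·102.8)²) = √(3.666091 + 0.008560) = 1.9169 km
M: √((-0.0123·111.32)² + (0.0001·102.8)²) = √(1.874807 + 0.000106) = 1.3693 km
N: √((0.0172·111.32)² + (0.0116·102.8)²) = √(3.666091 + 1.422009) = 2.2557 km
Minimum: J at 0.6628 km.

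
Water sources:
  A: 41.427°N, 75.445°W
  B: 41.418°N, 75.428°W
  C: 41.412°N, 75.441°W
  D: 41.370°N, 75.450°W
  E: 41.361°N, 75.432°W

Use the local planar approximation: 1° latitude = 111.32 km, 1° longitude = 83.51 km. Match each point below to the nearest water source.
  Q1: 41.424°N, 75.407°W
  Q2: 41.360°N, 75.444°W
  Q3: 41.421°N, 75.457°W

Q1 at 41.424°N, 75.407°W:
  A: √((0.003·111.32)² + (-0.038·83.51)²) = √(0.11153 + 10.07034) = 3.191 km
  B: √((-0.006·111.32)² + (-0.021·83.51)²) = √(0.44612 + 3.07550) = 1.877 km
  C: √((-0.012·111.32)² + (-0.034·83.51)²) = √(1.78447 + 8.06185) = 3.138 km
  D: √((-0.054·111.32)² + (-0.043·83.51)²) = √(36.13549 + 12.89478) = 7.002 km
  E: √((-0.063·111.32)² + (-0.025·83.51)²) = √(49.18441 + 4.35870) = 7.317 km
  → nearest: B (1.877 km)
Q2 at 41.360°N, 75.444°W:
  A: √((0.067·111.32)² + (-0.001·83.51)²) = √(55.62833 + 0.00697) = 7.459 km
  B: √((0.058·111.32)² + (0.016·83.51)²) = √(41.68717 + 1.78532) = 6.593 km
  C: √((0.052·111.32)² + (0.003·83.51)²) = √(33.50835 + 0.06277) = 5.794 km
  D: √((0.010·111.32)² + (-0.006·83.51)²) = √(1.23921 + 0.25106) = 1.221 km
  E: √((0.001·111.32)² + (0.012·83.51)²) = √(0.01239 + 1.00424) = 1.008 km
  → nearest: E (1.008 km)
Q3 at 41.421°N, 75.457°W:
  A: √((0.006·111.32)² + (0.012·83.51)²) = √(0.44612 + 1.00424) = 1.204 km
  B: √((-0.003·111.32)² + (0.029·83.51)²) = √(0.11153 + 5.86507) = 2.445 km
  C: √((-0.009·111.32)² + (0.016·83.51)²) = √(1.00376 + 1.78532) = 1.670 km
  D: √((-0.051·111.32)² + (0.007·83.51)²) = √(32.23196 + 0.34172) = 5.707 km
  E: √((-0.060·111.32)² + (0.025·83.51)²) = √(44.61171 + 4.35870) = 6.998 km
  → nearest: A (1.204 km)

Q1→B; Q2→E; Q3→A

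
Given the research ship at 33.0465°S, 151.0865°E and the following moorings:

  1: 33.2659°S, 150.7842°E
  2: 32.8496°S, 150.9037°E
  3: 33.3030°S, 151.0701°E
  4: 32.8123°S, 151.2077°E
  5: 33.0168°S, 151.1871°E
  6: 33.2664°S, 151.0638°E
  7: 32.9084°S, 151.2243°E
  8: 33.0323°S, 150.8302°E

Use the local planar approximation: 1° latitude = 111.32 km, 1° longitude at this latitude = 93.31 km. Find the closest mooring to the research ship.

Distances from 33.0465°S, 151.0865°E:
1: 37.3120 km
2: 27.7738 km
3: 28.5946 km
4: 28.4183 km
5: 9.9522 km
6: 24.5707 km
7: 20.0417 km
8: 23.9675 km
Minimum: 5 at 9.9522 km.

5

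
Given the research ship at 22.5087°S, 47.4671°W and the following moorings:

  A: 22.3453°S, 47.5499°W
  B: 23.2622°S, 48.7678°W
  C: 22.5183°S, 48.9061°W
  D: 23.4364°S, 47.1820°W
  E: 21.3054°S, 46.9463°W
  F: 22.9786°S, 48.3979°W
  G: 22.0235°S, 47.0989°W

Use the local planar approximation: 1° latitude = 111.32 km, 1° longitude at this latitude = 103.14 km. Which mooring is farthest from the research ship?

B

Distances from 22.5087°S, 47.4671°W:
A: √((0.1634·111.32)² + (-0.0828·103.14)²) = √(330.864750 + 72.931463) = 20.0947 km
B: √((-0.7535·111.32)² + (-1.3007·103.14)²) = √(7035.790651 + 17997.348841) = 158.2186 km
C: √((-0.0096·111.32)² + (-1.4390·103.14)²) = √(1.142060 + 22028.039269) = 148.4223 km
D: √((-0.9277·111.32)² + (0.2851·103.14)²) = √(10665.015931 + 864.666610) = 107.3764 km
E: √((1.2033·111.32)² + (0.5208·103.14)²) = √(17942.965774 + 2885.334743) = 144.3201 km
F: √((-0.4699·111.32)² + (-0.9308·103.14)²) = √(2736.259519 + 9216.520711) = 109.3288 km
G: √((0.4852·111.32)² + (0.3682·103.14)²) = √(2917.346267 + 1442.187817) = 66.0268 km
Maximum: B at 158.2186 km.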